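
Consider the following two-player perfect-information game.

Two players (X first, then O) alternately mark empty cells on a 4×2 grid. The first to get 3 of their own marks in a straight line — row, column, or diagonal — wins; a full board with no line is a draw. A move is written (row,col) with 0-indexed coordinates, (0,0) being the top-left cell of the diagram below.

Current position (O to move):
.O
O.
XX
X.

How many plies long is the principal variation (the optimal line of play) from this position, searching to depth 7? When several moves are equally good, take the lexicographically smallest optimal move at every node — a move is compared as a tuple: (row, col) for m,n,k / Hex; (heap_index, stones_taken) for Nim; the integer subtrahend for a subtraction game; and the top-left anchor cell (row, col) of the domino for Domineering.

ply 1, O at .O/O./XX/X. | (0,0)=+0→OO/O./XX/X.*; (1,1)=+0→.O/OO/XX/X.; (3,1)=+0→.O/O./XX/XO
ply 2, X at OO/O./XX/X. | (1,1)=+0→OO/OX/XX/X.*; (3,1)=+0→OO/O./XX/XX
ply 3, O at OO/OX/XX/X. | (3,1)=+0→OO/OX/XX/XO*
ply 4: OO/OX/XX/XO is terminal +0 (X); from .O/O./XX/X. depth 7

PV length from [.O/O./XX/X.]: 3 plies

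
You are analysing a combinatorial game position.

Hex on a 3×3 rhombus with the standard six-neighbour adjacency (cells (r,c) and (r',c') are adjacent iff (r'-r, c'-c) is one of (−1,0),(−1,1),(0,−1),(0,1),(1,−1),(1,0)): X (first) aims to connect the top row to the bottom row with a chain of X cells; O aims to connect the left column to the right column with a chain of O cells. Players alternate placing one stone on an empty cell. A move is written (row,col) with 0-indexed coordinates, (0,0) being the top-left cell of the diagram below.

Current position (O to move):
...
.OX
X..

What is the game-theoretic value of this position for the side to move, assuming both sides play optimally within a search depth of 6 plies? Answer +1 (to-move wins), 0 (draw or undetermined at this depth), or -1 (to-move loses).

value(.../.OX/X.., O) = -1

p1 O@[.../.OX/X..]: (0,0)[O../.OX/X..]-1* (0,1)[.O./.OX/X..]-1 (0,2)[..O/.OX/X..]-1 (1,0)[.../OOX/X..]-1 (2,1)[.../.OX/XO.]-1 (2,2)[.../.OX/X.O]-1
p2 X@[O../.OX/X..]: (0,1)[OX./.OX/X..]+1* (0,2)[O.X/.OX/X..]+1 (1,0)[O../XOX/X..]+1 (2,1)[O../.OX/XX.]-1 (2,2)[O../.OX/X.X]-1
p3 O@[OX./.OX/X..]: (0,2)[OXO/.OX/X..]-1* (1,0)[OX./OOX/X..]-1 (2,1)[OX./.OX/XO.]-1 (2,2)[OX./.OX/X.O]-1
p4 X@[OXO/.OX/X..]: (1,0)[OXO/XOX/X..]+1* (2,1)[OXO/.OX/XX.]-1 (2,2)[OXO/.OX/X.X]-1
p5 O@[OXO/XOX/X..] terminal -1; root [.../.OX/X..] d6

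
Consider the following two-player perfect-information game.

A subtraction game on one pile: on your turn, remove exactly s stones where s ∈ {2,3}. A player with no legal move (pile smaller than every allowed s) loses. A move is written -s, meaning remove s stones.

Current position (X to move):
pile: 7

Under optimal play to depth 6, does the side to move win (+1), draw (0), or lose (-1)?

value(7, X) = +1

ply 1, X at 7 | -2=+1→5*; -3=-1→4
ply 2, O at 5 | -2=-1→3*; -3=-1→2
ply 3, X at 3 | -2=+1→1*; -3=+1→0
ply 4: 1 is terminal -1 (O); from 7 depth 6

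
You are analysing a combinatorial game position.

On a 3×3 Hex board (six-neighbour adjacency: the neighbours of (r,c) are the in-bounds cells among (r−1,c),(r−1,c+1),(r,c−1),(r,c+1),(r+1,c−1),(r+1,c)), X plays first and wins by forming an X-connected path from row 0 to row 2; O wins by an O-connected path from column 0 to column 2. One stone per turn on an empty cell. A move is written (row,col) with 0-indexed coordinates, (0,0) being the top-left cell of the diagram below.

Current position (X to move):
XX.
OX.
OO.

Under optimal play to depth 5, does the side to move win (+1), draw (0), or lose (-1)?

value(XX./OX./OO., X) = -1

ply 1, X at XX./OX./OO. | (0,2)=-1→XXX/OX./OO.*; (1,2)=-1→XX./OXX/OO.; (2,2)=-1→XX./OX./OOX
ply 2, O at XXX/OX./OO. | (1,2)=+1→XXX/OXO/OO.*; (2,2)=+1→XXX/OX./OOO
ply 3: XXX/OXO/OO. is terminal -1 (X); from XX./OX./OO. depth 5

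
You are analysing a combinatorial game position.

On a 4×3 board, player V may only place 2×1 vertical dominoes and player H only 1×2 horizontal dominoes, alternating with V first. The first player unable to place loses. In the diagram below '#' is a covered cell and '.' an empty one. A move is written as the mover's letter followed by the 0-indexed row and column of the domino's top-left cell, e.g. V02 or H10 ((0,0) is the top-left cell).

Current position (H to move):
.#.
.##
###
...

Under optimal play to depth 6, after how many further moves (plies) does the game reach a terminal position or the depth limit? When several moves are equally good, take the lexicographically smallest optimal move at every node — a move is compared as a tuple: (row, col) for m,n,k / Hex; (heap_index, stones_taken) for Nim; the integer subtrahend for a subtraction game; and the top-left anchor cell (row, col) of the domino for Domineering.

[.#./.##/###/...] H move#1: H30:-1/.#./.##/###/##.*, H31:-1/.#./.##/###/.##
[.#./.##/###/##.] V move#2: V00:+1/##./###/###/##.*
[##./###/###/##.] end (terminal -1, H#3); searched .#./.##/###/... to 6

PV length from [.#./.##/###/...]: 2 plies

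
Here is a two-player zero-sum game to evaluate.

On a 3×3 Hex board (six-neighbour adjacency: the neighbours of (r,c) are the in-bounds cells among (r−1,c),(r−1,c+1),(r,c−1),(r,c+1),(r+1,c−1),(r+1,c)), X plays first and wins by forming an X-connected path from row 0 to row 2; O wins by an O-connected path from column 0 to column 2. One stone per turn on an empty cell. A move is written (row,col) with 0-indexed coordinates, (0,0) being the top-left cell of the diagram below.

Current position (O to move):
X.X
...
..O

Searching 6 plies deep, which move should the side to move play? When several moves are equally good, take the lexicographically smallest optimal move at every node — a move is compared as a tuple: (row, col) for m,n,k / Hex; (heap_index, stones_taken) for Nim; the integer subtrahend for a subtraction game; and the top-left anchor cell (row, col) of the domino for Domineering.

[X.X/.../..O] O move#1: (0,1):-1/XOX/.../..O, (1,0):-1/X.X/O../..O, (1,1):+1/X.X/.O./..O*, (1,2):-1/X.X/..O/..O, (2,0):-1/X.X/.../O.O, (2,1):-1/X.X/.../.OO
[X.X/.O./..O] X move#2: (0,1):-1/XXX/.O./..O*, (1,0):-1/X.X/XO./..O, (1,2):-1/X.X/.OX/..O, (2,0):-1/X.X/.O./X.O, (2,1):-1/X.X/.O./.XO
[XXX/.O./..O] O move#3: (1,0):+1/XXX/OO./..O*, (1,2):+1/XXX/.OO/..O, (2,0):+1/XXX/.O./O.O, (2,1):+1/XXX/.O./.OO
[XXX/OO./..O] X move#4: (1,2):-1/XXX/OOX/..O*, (2,0):-1/XXX/OO./X.O, (2,1):-1/XXX/OO./.XO
[XXX/OOX/..O] O move#5: (2,0):-1/XXX/OOX/O.O, (2,1):+1/XXX/OOX/.OO*
[XXX/OOX/.OO] end (terminal -1, X#6); searched X.X/.../..O to 6

O's best at [X.X/.../..O]: (1,1)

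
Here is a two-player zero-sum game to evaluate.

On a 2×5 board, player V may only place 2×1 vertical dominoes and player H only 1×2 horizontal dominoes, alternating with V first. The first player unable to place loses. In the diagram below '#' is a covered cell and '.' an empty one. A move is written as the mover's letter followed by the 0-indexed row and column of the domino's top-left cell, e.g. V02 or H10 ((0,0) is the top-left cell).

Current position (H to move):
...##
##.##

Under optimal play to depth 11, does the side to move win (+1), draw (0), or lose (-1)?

value(...##/##.##, H) = +1

p1 H@[...##/##.##]: H00[##.##/##.##]-1 H01[.####/##.##]+1*
p2 V@[.####/##.##] terminal -1; root [...##/##.##] d11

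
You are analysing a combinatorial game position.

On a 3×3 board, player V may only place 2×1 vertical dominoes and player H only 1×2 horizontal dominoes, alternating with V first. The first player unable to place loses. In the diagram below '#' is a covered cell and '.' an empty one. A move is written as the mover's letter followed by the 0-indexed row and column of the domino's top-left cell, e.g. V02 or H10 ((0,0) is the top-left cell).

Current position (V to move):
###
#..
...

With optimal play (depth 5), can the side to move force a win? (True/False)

[###/#../...] V move#1: V11:+1/###/##./.#.*, V12:-1/###/#.#/..#
[###/##./.#.] end (terminal -1, H#2); searched ###/#../... to 5

V winning at [###/#../...]: True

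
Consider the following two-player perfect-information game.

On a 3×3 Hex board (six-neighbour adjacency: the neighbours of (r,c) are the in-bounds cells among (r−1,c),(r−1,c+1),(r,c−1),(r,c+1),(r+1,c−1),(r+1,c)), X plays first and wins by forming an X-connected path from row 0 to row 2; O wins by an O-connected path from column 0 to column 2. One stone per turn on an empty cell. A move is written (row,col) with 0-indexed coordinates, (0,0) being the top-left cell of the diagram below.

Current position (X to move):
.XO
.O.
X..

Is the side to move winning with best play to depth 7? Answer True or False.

X winning at [.XO/.O./X..]: True

ply 1, X at .XO/.O./X.. | (0,0)=-1→XXO/.O./X..; (1,0)=+1→.XO/XO./X..*; (1,2)=-1→.XO/.OX/X..; (2,1)=-1→.XO/.O./XX.; (2,2)=-1→.XO/.O./X.X
ply 2: .XO/XO./X.. is terminal -1 (O); from .XO/.O./X.. depth 7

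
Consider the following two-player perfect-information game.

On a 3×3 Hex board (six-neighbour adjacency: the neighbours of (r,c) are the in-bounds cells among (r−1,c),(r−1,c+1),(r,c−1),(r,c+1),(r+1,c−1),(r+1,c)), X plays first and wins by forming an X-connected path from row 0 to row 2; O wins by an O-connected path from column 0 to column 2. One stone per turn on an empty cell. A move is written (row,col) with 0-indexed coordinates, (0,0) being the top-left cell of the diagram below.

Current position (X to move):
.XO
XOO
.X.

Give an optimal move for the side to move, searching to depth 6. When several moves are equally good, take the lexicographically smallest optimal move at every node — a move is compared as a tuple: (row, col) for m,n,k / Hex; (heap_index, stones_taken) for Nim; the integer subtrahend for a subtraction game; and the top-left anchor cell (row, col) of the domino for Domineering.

X's best at [.XO/XOO/.X.]: (2,0)

[.XO/XOO/.X.] X move#1: (0,0):-1/XXO/XOO/.X., (2,0):+1/.XO/XOO/XX.*, (2,2):-1/.XO/XOO/.XX
[.XO/XOO/XX.] end (terminal -1, O#2); searched .XO/XOO/.X. to 6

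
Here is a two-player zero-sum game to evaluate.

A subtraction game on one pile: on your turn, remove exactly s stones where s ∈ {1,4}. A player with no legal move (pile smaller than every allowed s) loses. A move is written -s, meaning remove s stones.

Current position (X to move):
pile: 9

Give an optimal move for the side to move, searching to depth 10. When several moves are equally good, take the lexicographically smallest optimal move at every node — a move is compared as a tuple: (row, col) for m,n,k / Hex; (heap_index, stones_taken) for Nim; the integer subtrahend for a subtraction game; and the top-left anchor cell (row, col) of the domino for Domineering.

X's best at [9]: -4

[9] X move#1: -1:-1/8, -4:+1/5*
[5] O move#2: -1:-1/4*, -4:-1/1
[4] X move#3: -1:-1/3, -4:+1/0*
[0] end (terminal -1, O#4); searched 9 to 10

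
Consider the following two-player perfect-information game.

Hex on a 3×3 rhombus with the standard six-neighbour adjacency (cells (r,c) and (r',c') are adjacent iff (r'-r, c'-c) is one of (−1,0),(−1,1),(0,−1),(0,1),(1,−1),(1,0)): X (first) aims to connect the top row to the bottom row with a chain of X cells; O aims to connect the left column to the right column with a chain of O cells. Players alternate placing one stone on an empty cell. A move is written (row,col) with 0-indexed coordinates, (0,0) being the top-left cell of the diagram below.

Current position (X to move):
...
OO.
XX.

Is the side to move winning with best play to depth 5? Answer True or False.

p1 X@[.../OO./XX.]: (0,0)[X../OO./XX.]-1* (0,1)[.X./OO./XX.]-1 (0,2)[..X/OO./XX.]-1 (1,2)[.../OOX/XX.]-1 (2,2)[.../OO./XXX]-1
p2 O@[X../OO./XX.]: (0,1)[XO./OO./XX.]+1* (0,2)[X.O/OO./XX.]+1 (1,2)[X../OOO/XX.]+1 (2,2)[X../OO./XXO]+1
p3 X@[XO./OO./XX.]: (0,2)[XOX/OO./XX.]-1* (1,2)[XO./OOX/XX.]-1 (2,2)[XO./OO./XXX]-1
p4 O@[XOX/OO./XX.]: (1,2)[XOX/OOO/XX.]+1* (2,2)[XOX/OO./XXO]-1
p5 X@[XOX/OOO/XX.] terminal -1; root [.../OO./XX.] d5

X winning at [.../OO./XX.]: False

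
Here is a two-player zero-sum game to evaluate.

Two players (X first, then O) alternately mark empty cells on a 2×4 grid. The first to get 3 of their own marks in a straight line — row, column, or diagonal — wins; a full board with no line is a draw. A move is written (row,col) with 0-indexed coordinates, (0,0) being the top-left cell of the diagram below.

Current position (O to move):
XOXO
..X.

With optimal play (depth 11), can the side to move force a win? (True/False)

p1 O@[XOXO/..X.]: (1,0)[XOXO/O.X.]+0* (1,1)[XOXO/.OX.]+0 (1,3)[XOXO/..XO]+0
p2 X@[XOXO/O.X.]: (1,1)[XOXO/OXX.]+0* (1,3)[XOXO/O.XX]+0
p3 O@[XOXO/OXX.]: (1,3)[XOXO/OXXO]+0*
p4 X@[XOXO/OXXO] terminal +0; root [XOXO/..X.] d11

O winning at [XOXO/..X.]: False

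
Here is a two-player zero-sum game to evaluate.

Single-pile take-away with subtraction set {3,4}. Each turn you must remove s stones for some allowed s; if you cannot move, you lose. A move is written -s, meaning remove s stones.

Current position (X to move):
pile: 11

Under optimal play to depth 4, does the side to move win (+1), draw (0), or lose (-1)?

[11] X move#1: -3:+1/8*, -4:+1/7
[8] O move#2: -3:-1/5*, -4:-1/4
[5] X move#3: -3:+1/2*, -4:+1/1
[2] end (terminal -1, O#4); searched 11 to 4

value(11, X) = +1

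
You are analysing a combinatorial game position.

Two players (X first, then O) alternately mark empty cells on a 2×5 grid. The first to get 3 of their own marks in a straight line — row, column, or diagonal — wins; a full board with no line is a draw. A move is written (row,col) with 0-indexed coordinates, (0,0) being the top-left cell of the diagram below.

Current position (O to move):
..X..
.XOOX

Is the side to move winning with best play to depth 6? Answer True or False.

O winning at [..X../.XOOX]: False

p1 O@[..X../.XOOX]: (0,0)[O.X../.XOOX]-1 (0,1)[.OX../.XOOX]+0* (0,3)[..XO./.XOOX]+0 (0,4)[..X.O/.XOOX]-1 (1,0)[..X../OXOOX]-1
p2 X@[.OX../.XOOX]: (0,0)[XOX../.XOOX]+0* (0,3)[.OXX./.XOOX]+0 (0,4)[.OX.X/.XOOX]+0 (1,0)[.OX../XXOOX]+0
p3 O@[XOX../.XOOX]: (0,3)[XOXO./.XOOX]+0* (0,4)[XOX.O/.XOOX]+0 (1,0)[XOX../OXOOX]+0
p4 X@[XOXO./.XOOX]: (0,4)[XOXOX/.XOOX]+0* (1,0)[XOXO./XXOOX]+0
p5 O@[XOXOX/.XOOX]: (1,0)[XOXOX/OXOOX]+0*
p6 X@[XOXOX/OXOOX] terminal +0; root [..X../.XOOX] d6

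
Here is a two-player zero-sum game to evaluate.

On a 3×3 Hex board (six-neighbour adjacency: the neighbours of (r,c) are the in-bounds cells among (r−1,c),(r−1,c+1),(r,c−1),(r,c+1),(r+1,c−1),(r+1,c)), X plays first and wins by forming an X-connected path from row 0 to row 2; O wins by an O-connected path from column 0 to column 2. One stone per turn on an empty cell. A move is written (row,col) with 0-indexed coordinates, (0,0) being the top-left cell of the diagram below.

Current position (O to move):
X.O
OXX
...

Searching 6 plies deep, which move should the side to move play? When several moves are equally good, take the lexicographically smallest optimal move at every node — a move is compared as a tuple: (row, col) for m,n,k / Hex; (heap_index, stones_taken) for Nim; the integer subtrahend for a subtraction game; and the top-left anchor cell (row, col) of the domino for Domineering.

ply 1, O at X.O/OXX/... | (0,1)=+1→XOO/OXX/...*; (2,0)=-1→X.O/OXX/O..; (2,1)=-1→X.O/OXX/.O.; (2,2)=-1→X.O/OXX/..O
ply 2: XOO/OXX/... is terminal -1 (X); from X.O/OXX/... depth 6

O's best at [X.O/OXX/...]: (0,1)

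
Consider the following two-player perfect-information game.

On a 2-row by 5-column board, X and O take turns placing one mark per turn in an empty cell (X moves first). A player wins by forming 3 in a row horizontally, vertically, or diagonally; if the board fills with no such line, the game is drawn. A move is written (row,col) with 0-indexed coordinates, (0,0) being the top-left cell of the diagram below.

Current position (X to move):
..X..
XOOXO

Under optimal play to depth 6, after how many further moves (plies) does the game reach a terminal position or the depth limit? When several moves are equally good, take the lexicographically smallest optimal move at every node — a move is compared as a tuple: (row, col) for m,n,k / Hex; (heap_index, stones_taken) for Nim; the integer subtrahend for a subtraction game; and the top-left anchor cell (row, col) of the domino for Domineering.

PV length from [..X../XOOXO]: 3 plies

ply 1, X at ..X../XOOXO | (0,0)=+0→X.X../XOOXO; (0,1)=+1→.XX../XOOXO*; (0,3)=+1→..XX./XOOXO; (0,4)=+0→..X.X/XOOXO
ply 2, O at .XX../XOOXO | (0,0)=-1→OXX../XOOXO*; (0,3)=-1→.XXO./XOOXO; (0,4)=-1→.XX.O/XOOXO
ply 3, X at OXX../XOOXO | (0,3)=+1→OXXX./XOOXO*; (0,4)=+0→OXX.X/XOOXO
ply 4: OXXX./XOOXO is terminal -1 (O); from ..X../XOOXO depth 6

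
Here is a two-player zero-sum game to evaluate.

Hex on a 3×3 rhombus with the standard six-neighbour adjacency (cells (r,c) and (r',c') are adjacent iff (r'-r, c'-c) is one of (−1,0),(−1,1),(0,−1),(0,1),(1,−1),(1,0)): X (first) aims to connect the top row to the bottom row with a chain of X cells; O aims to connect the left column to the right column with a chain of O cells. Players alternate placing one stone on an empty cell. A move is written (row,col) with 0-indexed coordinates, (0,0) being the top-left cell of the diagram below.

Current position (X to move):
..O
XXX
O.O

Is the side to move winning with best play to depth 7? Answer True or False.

X winning at [..O/XXX/O.O]: True

[..O/XXX/O.O] X move#1: (0,0):-1/X.O/XXX/O.O, (0,1):-1/.XO/XXX/O.O, (2,1):+1/..O/XXX/OXO*
[..O/XXX/OXO] O move#2: (0,0):-1/O.O/XXX/OXO*, (0,1):-1/.OO/XXX/OXO
[O.O/XXX/OXO] X move#3: (0,1):+1/OXO/XXX/OXO*
[OXO/XXX/OXO] end (terminal -1, O#4); searched ..O/XXX/O.O to 7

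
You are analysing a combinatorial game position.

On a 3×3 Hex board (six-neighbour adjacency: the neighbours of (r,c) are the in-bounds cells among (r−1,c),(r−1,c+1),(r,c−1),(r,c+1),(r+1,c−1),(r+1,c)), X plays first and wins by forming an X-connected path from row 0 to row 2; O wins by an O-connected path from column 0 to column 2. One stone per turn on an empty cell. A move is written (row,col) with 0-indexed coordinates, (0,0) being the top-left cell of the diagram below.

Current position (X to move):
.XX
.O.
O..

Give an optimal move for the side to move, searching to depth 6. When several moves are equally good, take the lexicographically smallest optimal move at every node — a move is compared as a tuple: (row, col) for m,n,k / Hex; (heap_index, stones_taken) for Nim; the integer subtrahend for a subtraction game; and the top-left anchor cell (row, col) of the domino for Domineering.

p1 X@[.XX/.O./O..]: (0,0)[XXX/.O./O..]-1 (1,0)[.XX/XO./O..]-1 (1,2)[.XX/.OX/O..]+1* (2,1)[.XX/.O./OX.]-1 (2,2)[.XX/.O./O.X]-1
p2 O@[.XX/.OX/O..]: (0,0)[OXX/.OX/O..]-1* (1,0)[.XX/OOX/O..]-1 (2,1)[.XX/.OX/OO.]-1 (2,2)[.XX/.OX/O.O]-1
p3 X@[OXX/.OX/O..]: (1,0)[OXX/XOX/O..]+1* (2,1)[OXX/.OX/OX.]+1 (2,2)[OXX/.OX/O.X]+1
p4 O@[OXX/XOX/O..]: (2,1)[OXX/XOX/OO.]-1* (2,2)[OXX/XOX/O.O]-1
p5 X@[OXX/XOX/OO.]: (2,2)[OXX/XOX/OOX]+1*
p6 O@[OXX/XOX/OOX] terminal -1; root [.XX/.O./O..] d6

X's best at [.XX/.O./O..]: (1,2)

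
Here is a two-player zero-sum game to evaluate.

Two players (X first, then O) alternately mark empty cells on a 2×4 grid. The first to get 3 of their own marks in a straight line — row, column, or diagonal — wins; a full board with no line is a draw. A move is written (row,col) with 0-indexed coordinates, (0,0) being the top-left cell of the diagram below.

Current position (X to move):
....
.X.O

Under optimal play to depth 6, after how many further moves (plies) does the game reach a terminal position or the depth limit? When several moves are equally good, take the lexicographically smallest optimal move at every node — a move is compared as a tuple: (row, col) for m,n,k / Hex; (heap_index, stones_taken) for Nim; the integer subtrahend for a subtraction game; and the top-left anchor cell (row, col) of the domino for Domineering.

PV length from [..../.X.O]: 6 plies

ply 1, X at ..../.X.O | (0,0)=+0→X.../.X.O*; (0,1)=+0→.X../.X.O; (0,2)=+0→..X./.X.O; (0,3)=+0→...X/.X.O; (1,0)=+0→..../XX.O; (1,2)=+0→..../.XXO
ply 2, O at X.../.X.O | (0,1)=+0→XO../.X.O*; (0,2)=+0→X.O./.X.O; (0,3)=+0→X..O/.X.O; (1,0)=+0→X.../OX.O; (1,2)=+0→X.../.XOO
ply 3, X at XO../.X.O | (0,2)=+0→XOX./.X.O*; (0,3)=+0→XO.X/.X.O; (1,0)=+0→XO../XX.O; (1,2)=+0→XO../.XXO
ply 4, O at XOX./.X.O | (0,3)=+0→XOXO/.X.O*; (1,0)=+0→XOX./OX.O; (1,2)=+0→XOX./.XOO
ply 5, X at XOXO/.X.O | (1,0)=+0→XOXO/XX.O*; (1,2)=+0→XOXO/.XXO
ply 6, O at XOXO/XX.O | (1,2)=+0→XOXO/XXOO*
ply 7: XOXO/XXOO is terminal +0 (X); from ..../.X.O depth 6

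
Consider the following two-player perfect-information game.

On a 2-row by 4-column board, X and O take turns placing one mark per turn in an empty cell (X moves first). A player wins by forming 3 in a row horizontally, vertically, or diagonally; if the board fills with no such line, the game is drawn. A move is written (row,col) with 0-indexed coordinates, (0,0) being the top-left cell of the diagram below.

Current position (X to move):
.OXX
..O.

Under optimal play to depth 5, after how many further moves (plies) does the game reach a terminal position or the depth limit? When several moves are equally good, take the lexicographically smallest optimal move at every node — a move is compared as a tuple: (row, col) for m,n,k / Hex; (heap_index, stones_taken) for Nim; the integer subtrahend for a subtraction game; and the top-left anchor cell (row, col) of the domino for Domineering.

PV length from [.OXX/..O.]: 4 plies

[.OXX/..O.] X move#1: (0,0):-1/XOXX/..O., (1,0):+0/.OXX/X.O.*, (1,1):+0/.OXX/.XO., (1,3):+0/.OXX/..OX
[.OXX/X.O.] O move#2: (0,0):+0/OOXX/X.O.*, (1,1):+0/.OXX/XOO., (1,3):+0/.OXX/X.OO
[OOXX/X.O.] X move#3: (1,1):+0/OOXX/XXO.*, (1,3):+0/OOXX/X.OX
[OOXX/XXO.] O move#4: (1,3):+0/OOXX/XXOO*
[OOXX/XXOO] end (terminal +0, X#5); searched .OXX/..O. to 5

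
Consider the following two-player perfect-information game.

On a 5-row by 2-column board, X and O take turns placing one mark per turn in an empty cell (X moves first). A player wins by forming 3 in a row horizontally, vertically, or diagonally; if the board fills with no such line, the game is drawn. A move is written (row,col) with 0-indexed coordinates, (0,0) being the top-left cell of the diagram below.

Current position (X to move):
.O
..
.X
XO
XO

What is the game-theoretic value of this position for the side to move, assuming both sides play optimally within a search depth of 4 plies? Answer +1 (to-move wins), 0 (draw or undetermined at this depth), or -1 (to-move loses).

value(.O/../.X/XO/XO, X) = +1

p1 X@[.O/../.X/XO/XO]: (0,0)[XO/../.X/XO/XO]+0 (1,0)[.O/X./.X/XO/XO]+0 (1,1)[.O/.X/.X/XO/XO]+0 (2,0)[.O/../XX/XO/XO]+1*
p2 O@[.O/../XX/XO/XO] terminal -1; root [.O/../.X/XO/XO] d4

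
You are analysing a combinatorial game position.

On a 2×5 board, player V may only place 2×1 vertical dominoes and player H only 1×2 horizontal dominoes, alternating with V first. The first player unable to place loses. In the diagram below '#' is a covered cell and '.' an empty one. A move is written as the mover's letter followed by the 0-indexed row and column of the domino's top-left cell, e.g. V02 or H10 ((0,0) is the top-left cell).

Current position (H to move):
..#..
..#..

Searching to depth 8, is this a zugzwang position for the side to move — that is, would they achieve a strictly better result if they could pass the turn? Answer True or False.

zugzwang(..#../..#.., H) = True

ply 1, H at ..#../..#.. | H00=-1→###../..#..*; H03=-1→..###/..#..; H10=-1→..#../###..; H13=-1→..#../..###
ply 2, V at ###../..#.. | V03=+1→####./..##.*; V04=+1→###.#/..#.#
ply 3, H at ####./..##. | H10=-1→####./####.*
ply 4, V at ####./####. | V04=+1→#####/#####*
ply 5: #####/##### is terminal -1 (H); from ..#../..#.. depth 8
pass branch (V moves first from the same position):
  | ply 1, V at ..#../..#.. | V00=-1→#.#../#.#..*; V01=-1→.##../.##..; V03=-1→..##./..##.; V04=-1→..#.#/..#.#
  | ply 2, H at #.#../#.#.. | H03=+1→#.###/#.#..*; H13=+1→#.#../#.###
  | ply 3, V at #.###/#.#.. | V01=-1→#####/###..*
  | ply 4, H at #####/###.. | H13=+1→#####/#####*
  | ply 5: #####/##### is terminal -1 (V); from ..#../..#.. depth 8
H moving scores -1; H passing scores +1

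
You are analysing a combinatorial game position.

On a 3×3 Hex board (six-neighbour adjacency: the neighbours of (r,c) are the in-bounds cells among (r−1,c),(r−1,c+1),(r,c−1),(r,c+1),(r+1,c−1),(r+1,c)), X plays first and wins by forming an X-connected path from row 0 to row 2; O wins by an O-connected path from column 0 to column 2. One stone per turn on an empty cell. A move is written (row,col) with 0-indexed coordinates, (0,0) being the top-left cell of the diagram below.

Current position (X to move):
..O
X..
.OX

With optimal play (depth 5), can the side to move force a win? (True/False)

X winning at [..O/X../.OX]: True

ply 1, X at ..O/X../.OX | (0,0)=-1→X.O/X../.OX; (0,1)=-1→.XO/X../.OX; (1,1)=+1→..O/XX./.OX*; (1,2)=+1→..O/X.X/.OX; (2,0)=+1→..O/X../XOX
ply 2, O at ..O/XX./.OX | (0,0)=-1→O.O/XX./.OX*; (0,1)=-1→.OO/XX./.OX; (1,2)=-1→..O/XXO/.OX; (2,0)=-1→..O/XX./OOX
ply 3, X at O.O/XX./.OX | (0,1)=+1→OXO/XX./.OX*; (1,2)=-1→O.O/XXX/.OX; (2,0)=-1→O.O/XX./XOX
ply 4, O at OXO/XX./.OX | (1,2)=-1→OXO/XXO/.OX*; (2,0)=-1→OXO/XX./OOX
ply 5, X at OXO/XXO/.OX | (2,0)=+1→OXO/XXO/XOX*
ply 6: OXO/XXO/XOX is terminal -1 (O); from ..O/X../.OX depth 5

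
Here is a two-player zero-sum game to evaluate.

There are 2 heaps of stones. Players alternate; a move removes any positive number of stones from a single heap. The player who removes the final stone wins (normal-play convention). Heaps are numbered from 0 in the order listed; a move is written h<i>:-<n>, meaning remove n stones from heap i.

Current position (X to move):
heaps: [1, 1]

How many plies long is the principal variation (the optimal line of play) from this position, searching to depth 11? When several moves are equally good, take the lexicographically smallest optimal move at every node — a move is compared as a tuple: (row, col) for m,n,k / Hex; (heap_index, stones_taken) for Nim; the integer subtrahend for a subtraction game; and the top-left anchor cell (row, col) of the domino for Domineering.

PV length from [(1,1)]: 2 plies

ply 1, X at (1,1) | h0:-1=-1→(0,1)*; h1:-1=-1→(1,0)
ply 2, O at (0,1) | h1:-1=+1→(0,0)*
ply 3: (0,0) is terminal -1 (X); from (1,1) depth 11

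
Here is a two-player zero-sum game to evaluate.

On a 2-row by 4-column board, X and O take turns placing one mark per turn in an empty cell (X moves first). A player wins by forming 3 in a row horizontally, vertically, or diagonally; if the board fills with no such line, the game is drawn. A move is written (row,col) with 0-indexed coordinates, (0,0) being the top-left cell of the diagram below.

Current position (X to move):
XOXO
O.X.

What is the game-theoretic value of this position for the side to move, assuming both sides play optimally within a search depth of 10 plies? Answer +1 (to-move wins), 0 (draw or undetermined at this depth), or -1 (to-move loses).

p1 X@[XOXO/O.X.]: (1,1)[XOXO/OXX.]+0* (1,3)[XOXO/O.XX]+0
p2 O@[XOXO/OXX.]: (1,3)[XOXO/OXXO]+0*
p3 X@[XOXO/OXXO] terminal +0; root [XOXO/O.X.] d10

value(XOXO/O.X., X) = 0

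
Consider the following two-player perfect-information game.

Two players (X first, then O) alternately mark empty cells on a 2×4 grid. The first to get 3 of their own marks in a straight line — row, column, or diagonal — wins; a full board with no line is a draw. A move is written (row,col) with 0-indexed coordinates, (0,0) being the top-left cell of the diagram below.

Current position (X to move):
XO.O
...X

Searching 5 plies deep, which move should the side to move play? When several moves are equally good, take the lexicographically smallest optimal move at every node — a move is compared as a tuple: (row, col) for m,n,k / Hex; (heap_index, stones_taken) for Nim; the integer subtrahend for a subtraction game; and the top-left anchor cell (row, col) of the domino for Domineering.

[XO.O/...X] X move#1: (0,2):+0/XOXO/...X*, (1,0):-1/XO.O/X..X, (1,1):-1/XO.O/.X.X, (1,2):-1/XO.O/..XX
[XOXO/...X] O move#2: (1,0):+0/XOXO/O..X*, (1,1):+0/XOXO/.O.X, (1,2):+0/XOXO/..OX
[XOXO/O..X] X move#3: (1,1):+0/XOXO/OX.X*, (1,2):+0/XOXO/O.XX
[XOXO/OX.X] O move#4: (1,2):+0/XOXO/OXOX*
[XOXO/OXOX] end (terminal +0, X#5); searched XO.O/...X to 5

X's best at [XO.O/...X]: (0,2)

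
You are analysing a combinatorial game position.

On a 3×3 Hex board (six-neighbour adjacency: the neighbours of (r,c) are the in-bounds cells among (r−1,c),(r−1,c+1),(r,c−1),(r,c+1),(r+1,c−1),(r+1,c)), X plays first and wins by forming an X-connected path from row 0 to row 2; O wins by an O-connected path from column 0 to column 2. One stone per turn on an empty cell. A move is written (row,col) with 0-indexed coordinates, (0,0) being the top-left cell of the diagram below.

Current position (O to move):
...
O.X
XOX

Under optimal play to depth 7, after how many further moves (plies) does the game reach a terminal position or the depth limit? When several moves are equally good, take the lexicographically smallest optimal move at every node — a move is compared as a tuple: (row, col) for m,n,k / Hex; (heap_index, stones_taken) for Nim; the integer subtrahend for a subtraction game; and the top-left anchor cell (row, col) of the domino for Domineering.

PV length from [.../O.X/XOX]: 3 plies

[.../O.X/XOX] O move#1: (0,0):-1/O../O.X/XOX, (0,1):-1/.O./O.X/XOX, (0,2):+1/..O/O.X/XOX*, (1,1):-1/.../OOX/XOX
[..O/O.X/XOX] X move#2: (0,0):-1/X.O/O.X/XOX*, (0,1):-1/.XO/O.X/XOX, (1,1):-1/..O/OXX/XOX
[X.O/O.X/XOX] O move#3: (0,1):+1/XOO/O.X/XOX*, (1,1):+1/X.O/OOX/XOX
[XOO/O.X/XOX] end (terminal -1, X#4); searched .../O.X/XOX to 7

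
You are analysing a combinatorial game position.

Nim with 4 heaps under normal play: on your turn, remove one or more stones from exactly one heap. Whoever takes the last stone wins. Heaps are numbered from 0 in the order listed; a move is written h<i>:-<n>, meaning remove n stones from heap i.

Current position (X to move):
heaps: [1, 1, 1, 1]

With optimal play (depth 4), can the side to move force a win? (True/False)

[(1,1,1,1)] X move#1: h0:-1:-1/(0,1,1,1)*, h1:-1:-1/(1,0,1,1), h2:-1:-1/(1,1,0,1), h3:-1:-1/(1,1,1,0)
[(0,1,1,1)] O move#2: h1:-1:+1/(0,0,1,1)*, h2:-1:+1/(0,1,0,1), h3:-1:+1/(0,1,1,0)
[(0,0,1,1)] X move#3: h2:-1:-1/(0,0,0,1)*, h3:-1:-1/(0,0,1,0)
[(0,0,0,1)] O move#4: h3:-1:+1/(0,0,0,0)*
[(0,0,0,0)] end (terminal -1, X#5); searched (1,1,1,1) to 4

X winning at [(1,1,1,1)]: False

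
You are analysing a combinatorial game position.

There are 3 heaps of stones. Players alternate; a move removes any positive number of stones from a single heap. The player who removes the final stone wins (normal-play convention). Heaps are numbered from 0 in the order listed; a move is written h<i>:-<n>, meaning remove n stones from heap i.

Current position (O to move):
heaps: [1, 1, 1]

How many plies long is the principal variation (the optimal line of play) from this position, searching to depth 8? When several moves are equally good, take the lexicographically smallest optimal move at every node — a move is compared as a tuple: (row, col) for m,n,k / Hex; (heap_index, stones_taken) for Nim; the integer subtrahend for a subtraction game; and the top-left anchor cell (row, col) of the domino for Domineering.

PV length from [(1,1,1)]: 3 plies

p1 O@[(1,1,1)]: h0:-1[(0,1,1)]+1* h1:-1[(1,0,1)]+1 h2:-1[(1,1,0)]+1
p2 X@[(0,1,1)]: h1:-1[(0,0,1)]-1* h2:-1[(0,1,0)]-1
p3 O@[(0,0,1)]: h2:-1[(0,0,0)]+1*
p4 X@[(0,0,0)] terminal -1; root [(1,1,1)] d8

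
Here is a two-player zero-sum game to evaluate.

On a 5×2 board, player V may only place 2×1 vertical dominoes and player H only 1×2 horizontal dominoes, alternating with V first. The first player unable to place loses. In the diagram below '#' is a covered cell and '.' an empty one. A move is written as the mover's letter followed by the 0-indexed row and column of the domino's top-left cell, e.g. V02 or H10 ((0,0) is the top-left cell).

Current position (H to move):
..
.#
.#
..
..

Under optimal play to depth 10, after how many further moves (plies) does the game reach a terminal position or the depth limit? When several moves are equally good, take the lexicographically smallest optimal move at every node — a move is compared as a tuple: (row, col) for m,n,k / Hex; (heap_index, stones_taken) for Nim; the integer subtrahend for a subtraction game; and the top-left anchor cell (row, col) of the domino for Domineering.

PV length from [../.#/.#/../..]: 3 plies

p1 H@[../.#/.#/../..]: H00[##/.#/.#/../..]-1 H30[../.#/.#/##/..]+1* H40[../.#/.#/../##]+1
p2 V@[../.#/.#/##/..]: V00[#./##/.#/##/..]-1* V10[../##/##/##/..]-1
p3 H@[#./##/.#/##/..]: H40[#./##/.#/##/##]+1*
p4 V@[#./##/.#/##/##] terminal -1; root [../.#/.#/../..] d10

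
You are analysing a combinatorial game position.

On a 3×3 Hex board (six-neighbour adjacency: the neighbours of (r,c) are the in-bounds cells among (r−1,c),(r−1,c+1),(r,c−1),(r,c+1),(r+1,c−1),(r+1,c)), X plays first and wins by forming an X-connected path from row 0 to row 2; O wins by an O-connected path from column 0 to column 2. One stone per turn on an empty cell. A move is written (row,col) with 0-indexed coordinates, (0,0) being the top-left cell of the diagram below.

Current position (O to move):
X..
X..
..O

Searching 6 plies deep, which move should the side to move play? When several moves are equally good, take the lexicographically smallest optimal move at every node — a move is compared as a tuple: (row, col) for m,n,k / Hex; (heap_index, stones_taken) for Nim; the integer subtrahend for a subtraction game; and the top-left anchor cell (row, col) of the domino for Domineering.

O's best at [X../X../..O]: (2,0)

[X../X../..O] O move#1: (0,1):-1/XO./X../..O, (0,2):-1/X.O/X../..O, (1,1):-1/X../XO./..O, (1,2):-1/X../X.O/..O, (2,0):+1/X../X../O.O*, (2,1):-1/X../X../.OO
[X../X../O.O] X move#2: (0,1):-1/XX./X../O.O*, (0,2):-1/X.X/X../O.O, (1,1):-1/X../XX./O.O, (1,2):-1/X../X.X/O.O, (2,1):-1/X../X../OXO
[XX./X../O.O] O move#3: (0,2):+1/XXO/X../O.O*, (1,1):+1/XX./XO./O.O, (1,2):+1/XX./X.O/O.O, (2,1):+1/XX./X../OOO
[XXO/X../O.O] X move#4: (1,1):-1/XXO/XX./O.O*, (1,2):-1/XXO/X.X/O.O, (2,1):-1/XXO/X../OXO
[XXO/XX./O.O] O move#5: (1,2):-1/XXO/XXO/O.O, (2,1):+1/XXO/XX./OOO*
[XXO/XX./OOO] end (terminal -1, X#6); searched X../X../..O to 6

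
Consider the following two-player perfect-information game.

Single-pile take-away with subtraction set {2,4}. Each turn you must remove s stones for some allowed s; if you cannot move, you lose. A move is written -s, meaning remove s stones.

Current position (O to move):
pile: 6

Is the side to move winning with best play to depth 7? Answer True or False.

O winning at [6]: False

[6] O move#1: -2:-1/4*, -4:-1/2
[4] X move#2: -2:-1/2, -4:+1/0*
[0] end (terminal -1, O#3); searched 6 to 7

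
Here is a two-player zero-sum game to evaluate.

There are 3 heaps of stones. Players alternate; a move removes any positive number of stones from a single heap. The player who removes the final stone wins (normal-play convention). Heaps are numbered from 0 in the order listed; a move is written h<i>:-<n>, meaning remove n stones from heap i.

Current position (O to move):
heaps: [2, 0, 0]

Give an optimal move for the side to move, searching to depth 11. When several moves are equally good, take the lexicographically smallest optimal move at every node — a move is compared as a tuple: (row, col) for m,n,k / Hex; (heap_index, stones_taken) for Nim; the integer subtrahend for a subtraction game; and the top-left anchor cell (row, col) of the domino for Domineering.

ply 1, O at (2,0,0) | h0:-1=-1→(1,0,0); h0:-2=+1→(0,0,0)*
ply 2: (0,0,0) is terminal -1 (X); from (2,0,0) depth 11

O's best at [(2,0,0)]: h0:-2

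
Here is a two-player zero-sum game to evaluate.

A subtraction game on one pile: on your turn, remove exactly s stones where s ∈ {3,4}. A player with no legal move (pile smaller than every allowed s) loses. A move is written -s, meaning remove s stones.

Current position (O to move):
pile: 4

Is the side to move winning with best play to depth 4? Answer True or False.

ply 1, O at 4 | -3=+1→1*; -4=+1→0
ply 2: 1 is terminal -1 (X); from 4 depth 4

O winning at [4]: True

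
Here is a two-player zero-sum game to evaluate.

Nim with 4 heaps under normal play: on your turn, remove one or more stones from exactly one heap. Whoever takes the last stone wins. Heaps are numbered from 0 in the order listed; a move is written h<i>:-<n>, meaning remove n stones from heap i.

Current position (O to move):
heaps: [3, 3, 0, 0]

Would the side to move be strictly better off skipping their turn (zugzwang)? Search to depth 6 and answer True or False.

ply 1, O at (3,3,0,0) | h0:-1=-1→(2,3,0,0)*; h0:-2=-1→(1,3,0,0); h0:-3=-1→(0,3,0,0); h1:-1=-1→(3,2,0,0); h1:-2=-1→(3,1,0,0); h1:-3=-1→(3,0,0,0)
ply 2, X at (2,3,0,0) | h0:-1=-1→(1,3,0,0); h0:-2=-1→(0,3,0,0); h1:-1=+1→(2,2,0,0)*; h1:-2=-1→(2,1,0,0); h1:-3=-1→(2,0,0,0)
ply 3, O at (2,2,0,0) | h0:-1=-1→(1,2,0,0)*; h0:-2=-1→(0,2,0,0); h1:-1=-1→(2,1,0,0); h1:-2=-1→(2,0,0,0)
ply 4, X at (1,2,0,0) | h0:-1=-1→(0,2,0,0); h1:-1=+1→(1,1,0,0)*; h1:-2=-1→(1,0,0,0)
ply 5, O at (1,1,0,0) | h0:-1=-1→(0,1,0,0)*; h1:-1=-1→(1,0,0,0)
ply 6, X at (0,1,0,0) | h1:-1=+1→(0,0,0,0)*
ply 7: (0,0,0,0) is terminal -1 (O); from (3,3,0,0) depth 6
if O skipped the turn, X would face:
~ ply 1, X at (3,3,0,0) | h0:-1=-1→(2,3,0,0)*; h0:-2=-1→(1,3,0,0); h0:-3=-1→(0,3,0,0); h1:-1=-1→(3,2,0,0); h1:-2=-1→(3,1,0,0); h1:-3=-1→(3,0,0,0)
~ ply 2, O at (2,3,0,0) | h0:-1=-1→(1,3,0,0); h0:-2=-1→(0,3,0,0); h1:-1=+1→(2,2,0,0)*; h1:-2=-1→(2,1,0,0); h1:-3=-1→(2,0,0,0)
~ ply 3, X at (2,2,0,0) | h0:-1=-1→(1,2,0,0)*; h0:-2=-1→(0,2,0,0); h1:-1=-1→(2,1,0,0); h1:-2=-1→(2,0,0,0)
~ ply 4, O at (1,2,0,0) | h0:-1=-1→(0,2,0,0); h1:-1=+1→(1,1,0,0)*; h1:-2=-1→(1,0,0,0)
~ ply 5, X at (1,1,0,0) | h0:-1=-1→(0,1,0,0)*; h1:-1=-1→(1,0,0,0)
~ ply 6, O at (0,1,0,0) | h1:-1=+1→(0,0,0,0)*
~ ply 7: (0,0,0,0) is terminal -1 (X); from (3,3,0,0) depth 6
compare (O): move=-1 vs pass=+1

zugzwang((3,3,0,0), O) = True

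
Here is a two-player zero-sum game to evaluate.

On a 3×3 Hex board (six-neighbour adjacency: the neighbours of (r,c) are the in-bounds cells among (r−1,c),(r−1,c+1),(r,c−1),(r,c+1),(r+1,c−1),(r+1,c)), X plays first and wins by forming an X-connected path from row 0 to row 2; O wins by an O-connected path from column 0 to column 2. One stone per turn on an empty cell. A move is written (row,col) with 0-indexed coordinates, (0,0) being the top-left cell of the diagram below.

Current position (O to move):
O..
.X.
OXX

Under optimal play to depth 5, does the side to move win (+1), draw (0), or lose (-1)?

value(O../.X./OXX, O) = -1

[O../.X./OXX] O move#1: (0,1):-1/OO./.X./OXX*, (0,2):-1/O.O/.X./OXX, (1,0):-1/O../OX./OXX, (1,2):-1/O../.XO/OXX
[OO./.X./OXX] X move#2: (0,2):+1/OOX/.X./OXX*, (1,0):-1/OO./XX./OXX, (1,2):-1/OO./.XX/OXX
[OOX/.X./OXX] end (terminal -1, O#3); searched O../.X./OXX to 5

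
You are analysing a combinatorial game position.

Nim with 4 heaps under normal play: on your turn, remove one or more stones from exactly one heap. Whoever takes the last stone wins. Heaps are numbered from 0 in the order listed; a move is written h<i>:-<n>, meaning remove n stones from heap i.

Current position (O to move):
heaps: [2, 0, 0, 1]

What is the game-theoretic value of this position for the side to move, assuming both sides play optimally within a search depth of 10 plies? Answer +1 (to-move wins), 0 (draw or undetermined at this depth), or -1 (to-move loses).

value((2,0,0,1), O) = +1

ply 1, O at (2,0,0,1) | h0:-1=+1→(1,0,0,1)*; h0:-2=-1→(0,0,0,1); h3:-1=-1→(2,0,0,0)
ply 2, X at (1,0,0,1) | h0:-1=-1→(0,0,0,1)*; h3:-1=-1→(1,0,0,0)
ply 3, O at (0,0,0,1) | h3:-1=+1→(0,0,0,0)*
ply 4: (0,0,0,0) is terminal -1 (X); from (2,0,0,1) depth 10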